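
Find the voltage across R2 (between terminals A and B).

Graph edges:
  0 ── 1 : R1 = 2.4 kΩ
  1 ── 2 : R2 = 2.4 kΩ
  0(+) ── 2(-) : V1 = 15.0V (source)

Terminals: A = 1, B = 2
R1 and R2 are in series across V1 (node 0 → node 1 → node 2), and the output A–B is taken across R2, so this is a voltage divider.
Series current: I = V1/(R1 + R2) = 15/(2400 + 2400) = 15/4800 = 0.003125 A
V_R2 = I × R2 = V1 × R2/(R1 + R2) = 15 × 2400/4800 = 7.5 V

Final answer: 7.5 V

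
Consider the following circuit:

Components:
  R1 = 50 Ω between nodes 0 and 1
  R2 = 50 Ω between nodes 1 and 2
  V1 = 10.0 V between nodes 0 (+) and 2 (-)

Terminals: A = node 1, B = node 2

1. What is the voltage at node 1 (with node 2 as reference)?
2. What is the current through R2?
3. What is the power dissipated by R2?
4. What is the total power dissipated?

Nodal analysis, taking node 2 as the 0 V reference.
Source V1 fixes V_0 = 10 V.
KCL at each unknown node (sum of currents leaving = 0; resistances in Ω):
  Node 1: (V_1 - 10)/50 + (V_1 - 0)/50 = 0
Collecting terms: 0.04 × V_1 = 0.2  =>  V_1 = 5 V
Part 1:
  Read off the nodal solution: V_1 = 5 V
Part 2:
  I_R2 = (V_1 - V_2)/R2 = (5 - 0)/50 = 0.1 A
  Magnitude: I_R2 = 0.1 A
Part 3:
  I_R2 = (V_1 - V_2)/R2 = (5 - 0)/50 = 0.1 A
  P_R2 = I_R2² × R2 = (0.1)² × 50 = 0.5 W
Part 4:
  Power in each resistor, P = (ΔV)²/R:
    P_R1 = (10 - 5)²/50 = 0.5 W
    P_R2 = (5 - 0)²/50 = 0.5 W
  P_total = P_R1 + P_R2 = 1 W

Final answers:
1. V_1 = 5 V
2. I_R2 = 0.1 A
3. P_R2 = 0.5 W
4. P_total = 1 W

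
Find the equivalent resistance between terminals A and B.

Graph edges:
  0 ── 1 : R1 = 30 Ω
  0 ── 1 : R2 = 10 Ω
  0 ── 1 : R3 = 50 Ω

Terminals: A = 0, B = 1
Reduce the network between node 0 (A) and node 1 (B) by series/parallel combination:
  Rp1 = R1 ‖ R2 ‖ R3 (parallel, all between nodes 0 and 1) = 1/(1/30 + 1/10 + 1/50) = 6.522 Ω
R_eq = 6.522 Ω

Final answer: 6.522 Ω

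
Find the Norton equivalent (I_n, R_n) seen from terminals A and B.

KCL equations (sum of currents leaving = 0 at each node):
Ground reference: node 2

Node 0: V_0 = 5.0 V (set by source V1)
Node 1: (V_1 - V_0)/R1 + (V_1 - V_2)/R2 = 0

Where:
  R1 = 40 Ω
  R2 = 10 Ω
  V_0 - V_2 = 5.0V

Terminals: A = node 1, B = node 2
Find the Thévenin equivalent first; then I_n = V_th/R_th and R_n = R_th.
Step 1 — V_th is the open-circuit voltage V_A - V_B (nothing connected across the terminals).
Nodal analysis, taking node 2 as the 0 V reference.
Source V1 fixes V_0 = 5 V.
KCL at each unknown node (sum of currents leaving = 0; resistances in Ω):
  Node 1: (V_1 - 5)/40 + (V_1 - 0)/10 = 0
Collecting terms: 0.125 × V_1 = 0.125  =>  V_1 = 1 V
V_th = V_1 - V_2 = 1 - 0 = 1 V
Step 2 — R_th: zero the source — replace V1 by a short circuit (node 2 merges into node 0) — and find the resistance seen between A (node 1) and B (node 0).
Reduce the network between node 1 (A) and node 0 (B) by series/parallel combination:
  Rp1 = R1 ‖ R2 (parallel, both between nodes 0 and 1) = 1/(1/40 + 1/10) = 8 Ω
R_th = 8 Ω
I_n = V_th/R_th = 1/8 = 0.125 A, and R_n = R_th = 8 Ω

Final answer: I_n = 0.125 A, R_n = 8 Ω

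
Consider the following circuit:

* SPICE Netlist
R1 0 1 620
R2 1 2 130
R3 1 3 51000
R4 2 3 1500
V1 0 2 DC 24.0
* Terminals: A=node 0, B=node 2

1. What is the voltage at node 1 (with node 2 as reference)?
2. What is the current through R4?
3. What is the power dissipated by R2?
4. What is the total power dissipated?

Nodal analysis, taking node 2 as the 0 V reference.
Source V1 fixes V_0 = 24 V.
KCL at each unknown node (sum of currents leaving = 0; resistances in Ω):
  Node 1: (V_1 - 24)/620 + (V_1 - 0)/130 + (V_1 - V_3)/51000 = 0
  Node 3: (V_3 - V_1)/51000 + (V_3 - 0)/1500 = 0
Collecting terms (coefficients in siemens):
  0.009325·V_1 - 0.00001961·V_3 = 0.03871
  0.0006863·V_3 - 0.00001961·V_1 = 0
Determinant D = (0.009325)(0.0006863) - (-0.00001961)(-0.00001961) = 0.000006399
V_1 = [(0.03871)(0.0006863) - (-0.00001961)(0)]/D = 4.152 V
V_3 = [(0.009325)(0) - (0.03871)(-0.00001961)]/D = 0.1186 V
Part 1:
  Read off the nodal solution: V_1 = 4.152 V
Part 2:
  I_R4 = (V_2 - V_3)/R4 = (0 - 0.1186)/1500 = -0.00007908 A
  Magnitude: I_R4 = 0.00007908 A
Part 3:
  I_R2 = (V_1 - V_2)/R2 = (4.152 - 0)/130 = 0.03193 A
  P_R2 = I_R2² × R2 = (0.03193)² × 130 = 0.1326 W
Part 4:
  Power in each resistor, P = (ΔV)²/R:
    P_R1 = (24 - 4.152)²/620 = 0.6354 W
    P_R2 = (4.152 - 0)²/130 = 0.1326 W
    P_R3 = (4.152 - 0.1186)²/51000 = 0.0003189 W
    P_R4 = (0 - 0.1186)²/1500 = 0.00000938 W
  P_total = P_R1 + P_R2 + P_R3 + P_R4 = 0.7683 W

Final answers:
1. V_1 = 4.152 V
2. I_R4 = 7.908e-05 A
3. P_R2 = 0.1326 W
4. P_total = 0.7683 W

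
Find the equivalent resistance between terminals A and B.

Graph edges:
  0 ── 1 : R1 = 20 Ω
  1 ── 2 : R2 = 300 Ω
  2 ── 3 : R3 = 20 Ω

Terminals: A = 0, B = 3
Reduce the network between node 0 (A) and node 3 (B) by series/parallel combination:
  Rs1 = R1 + R2 (series, joined only at node 1) = 20 + 300 = 320 Ω
  Rs2 = R3 + Rs1 (series, joined only at node 2) = 20 + 320 = 340 Ω
R_eq = 340 Ω

Final answer: 340 Ω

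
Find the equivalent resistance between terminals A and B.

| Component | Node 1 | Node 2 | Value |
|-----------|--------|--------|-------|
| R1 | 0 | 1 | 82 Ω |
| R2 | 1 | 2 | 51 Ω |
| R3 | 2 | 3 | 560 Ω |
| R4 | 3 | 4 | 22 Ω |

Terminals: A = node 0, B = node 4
Reduce the network between node 0 (A) and node 4 (B) by series/parallel combination:
  Rs1 = R1 + R2 (series, joined only at node 1) = 82 + 51 = 133 Ω
  Rs2 = R3 + Rs1 (series, joined only at node 2) = 560 + 133 = 693 Ω
  Rs3 = R4 + Rs2 (series, joined only at node 3) = 22 + 693 = 715 Ω
R_eq = 715 Ω

Final answer: 715 Ω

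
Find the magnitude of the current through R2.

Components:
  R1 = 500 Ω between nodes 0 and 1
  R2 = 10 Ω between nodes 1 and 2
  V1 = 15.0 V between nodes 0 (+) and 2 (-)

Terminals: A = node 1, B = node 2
Nodal analysis, taking node 2 as the 0 V reference.
Source V1 fixes V_0 = 15 V.
KCL at each unknown node (sum of currents leaving = 0; resistances in Ω):
  Node 1: (V_1 - 15)/500 + (V_1 - 0)/10 = 0
Collecting terms: 0.102 × V_1 = 0.03  =>  V_1 = 0.2941 V
I_R2 = (V_1 - V_2)/R2 = (0.2941 - 0)/10 = 0.02941 A
|I_R2| = 0.02941 A

Final answer: |I_R2| = 0.02941 A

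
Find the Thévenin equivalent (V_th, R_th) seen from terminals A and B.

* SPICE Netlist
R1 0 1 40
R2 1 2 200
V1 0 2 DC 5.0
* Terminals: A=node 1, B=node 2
Step 1 — V_th is the open-circuit voltage V_A - V_B (nothing connected across the terminals).
Nodal analysis, taking node 2 as the 0 V reference.
Source V1 fixes V_0 = 5 V.
KCL at each unknown node (sum of currents leaving = 0; resistances in Ω):
  Node 1: (V_1 - 5)/40 + (V_1 - 0)/200 = 0
Collecting terms: 0.03 × V_1 = 0.125  =>  V_1 = 4.167 V
V_th = V_1 - V_2 = 4.167 - 0 = 4.167 V
Step 2 — R_th: zero the source — replace V1 by a short circuit (node 2 merges into node 0) — and find the resistance seen between A (node 1) and B (node 0).
Reduce the network between node 1 (A) and node 0 (B) by series/parallel combination:
  Rp1 = R1 ‖ R2 (parallel, both between nodes 0 and 1) = 1/(1/40 + 1/200) = 33.33 Ω
R_th = 33.33 Ω

Final answer: V_th = 4.167 V, R_th = 33.33 Ω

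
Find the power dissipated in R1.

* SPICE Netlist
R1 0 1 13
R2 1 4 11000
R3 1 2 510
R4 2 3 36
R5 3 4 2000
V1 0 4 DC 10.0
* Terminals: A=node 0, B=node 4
Nodal analysis, taking node 4 as the 0 V reference.
Source V1 fixes V_0 = 10 V.
KCL at each unknown node (sum of currents leaving = 0; resistances in Ω):
  Node 1: (V_1 - 10)/13 + (V_1 - 0)/11000 + (V_1 - V_2)/510 = 0
  Node 2: (V_2 - V_1)/510 + (V_2 - V_3)/36 = 0
  Node 3: (V_3 - V_2)/36 + (V_3 - 0)/2000 = 0
Collecting terms (coefficients in siemens):
  0.07897·V_1 - 0.001961·V_2 = 0.7692
  0.02974·V_2 - 0.001961·V_1 - 0.02778·V_3 = 0
  0.02828·V_3 - 0.02778·V_2 = 0
Solving these 3 simultaneous equations (Gaussian elimination) gives:
  V_1 = 9.938 V, V_2 = 7.947 V, V_3 = 7.806 V
I_R1 = (V_0 - V_1)/R1 = (10 - 9.938)/13 = 0.004807 A
P_R1 = I_R1² × R1 = (0.004807)² × 13 = 0.0003003 W

Final answer: 0.0003003 W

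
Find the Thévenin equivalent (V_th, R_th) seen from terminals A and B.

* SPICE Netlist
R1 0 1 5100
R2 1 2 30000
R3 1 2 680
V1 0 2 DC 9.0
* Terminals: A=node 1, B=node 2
Step 1 — V_th is the open-circuit voltage V_A - V_B (nothing connected across the terminals).
Nodal analysis, taking node 2 as the 0 V reference.
Source V1 fixes V_0 = 9 V.
KCL at each unknown node (sum of currents leaving = 0; resistances in Ω):
  Node 1: (V_1 - 9)/5100 + (V_1 - 0)/30000 + (V_1 - 0)/680 = 0
Collecting terms: 0.0017 × V_1 = 0.001765  =>  V_1 = 1.038 V
V_th = V_1 - V_2 = 1.038 - 0 = 1.038 V
Step 2 — R_th: zero the source — replace V1 by a short circuit (node 2 merges into node 0) — and find the resistance seen between A (node 1) and B (node 0).
Reduce the network between node 1 (A) and node 0 (B) by series/parallel combination:
  Rp1 = R1 ‖ R2 ‖ R3 (parallel, all between nodes 0 and 1) = 1/(1/5100 + 1/30000 + 1/680) = 588.2 Ω
R_th = 588.2 Ω

Final answer: V_th = 1.038 V, R_th = 588.2 Ω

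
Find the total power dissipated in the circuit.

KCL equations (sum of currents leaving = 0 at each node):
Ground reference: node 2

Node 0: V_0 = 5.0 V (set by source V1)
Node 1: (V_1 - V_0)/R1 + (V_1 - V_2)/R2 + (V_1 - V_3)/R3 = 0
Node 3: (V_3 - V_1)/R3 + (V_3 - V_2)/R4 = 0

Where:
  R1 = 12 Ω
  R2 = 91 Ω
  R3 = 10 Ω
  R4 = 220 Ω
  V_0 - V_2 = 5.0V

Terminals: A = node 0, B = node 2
Nodal analysis, taking node 2 as the 0 V reference.
Source V1 fixes V_0 = 5 V.
KCL at each unknown node (sum of currents leaving = 0; resistances in Ω):
  Node 1: (V_1 - 5)/12 + (V_1 - 0)/91 + (V_1 - V_3)/10 = 0
  Node 3: (V_3 - V_1)/10 + (V_3 - 0)/220 = 0
Collecting terms (coefficients in siemens):
  0.1943·V_1 - 0.1·V_3 = 0.4167
  0.1045·V_3 - 0.1·V_1 = 0
Determinant D = (0.1943)(0.1045) - (-0.1)(-0.1) = 0.01032
V_1 = [(0.4167)(0.1045) - (-0.1)(0)]/D = 4.223 V
V_3 = [(0.1943)(0) - (0.4167)(-0.1)]/D = 4.039 V
Power in each resistor, P = (ΔV)²/R:
  P_R1 = (5 - 4.223)²/12 = 0.05033 W
  P_R2 = (4.223 - 0)²/91 = 0.196 W
  P_R3 = (4.223 - 4.039)²/10 = 0.003371 W
  P_R4 = (0 - 4.039)²/220 = 0.07416 W
P_total = P_R1 + P_R2 + P_R3 + P_R4 = 0.3238 W

Final answer: 0.3238 W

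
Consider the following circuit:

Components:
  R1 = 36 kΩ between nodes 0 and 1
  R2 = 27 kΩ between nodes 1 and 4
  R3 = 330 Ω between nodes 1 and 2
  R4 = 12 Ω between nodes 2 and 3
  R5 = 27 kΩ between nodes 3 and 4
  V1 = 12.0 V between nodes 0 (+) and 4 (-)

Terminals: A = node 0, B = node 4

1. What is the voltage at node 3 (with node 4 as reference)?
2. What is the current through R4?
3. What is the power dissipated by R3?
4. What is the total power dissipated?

Nodal analysis, taking node 4 as the 0 V reference.
Source V1 fixes V_0 = 12 V.
KCL at each unknown node (sum of currents leaving = 0; resistances in Ω):
  Node 1: (V_1 - 12)/36000 + (V_1 - 0)/27000 + (V_1 - V_2)/330 = 0
  Node 2: (V_2 - V_1)/330 + (V_2 - V_3)/12 = 0
  Node 3: (V_3 - V_2)/12 + (V_3 - 0)/27000 = 0
Collecting terms (coefficients in siemens):
  0.003095·V_1 - 0.00303·V_2 = 0.0003333
  0.08636·V_2 - 0.00303·V_1 - 0.08333·V_3 = 0
  0.08337·V_3 - 0.08333·V_2 = 0
Solving these 3 simultaneous equations (Gaussian elimination) gives:
  V_1 = 3.288 V, V_2 = 3.248 V, V_3 = 3.247 V
Part 1:
  Read off the nodal solution: V_3 = 3.247 V
Part 2:
  I_R4 = (V_2 - V_3)/R4 = (3.248 - 3.247)/12 = 0.0001202 A
  Magnitude: I_R4 = 0.0001202 A
Part 3:
  I_R3 = (V_1 - V_2)/R3 = (3.288 - 3.248)/330 = 0.0001202 A
  P_R3 = I_R3² × R3 = (0.0001202)² × 330 = 0.000004771 W
Part 4:
  Power in each resistor, P = (ΔV)²/R:
    P_R1 = (12 - 3.288)²/36000 = 0.002108 W
    P_R2 = (3.288 - 0)²/27000 = 0.0004003 W
    P_R3 = (3.288 - 3.248)²/330 = 0.000004771 W
    P_R4 = (3.248 - 3.247)²/12 = 0.0000001735 W
    P_R5 = (3.247 - 0)²/27000 = 0.0003904 W
  P_total = P_R1 + P_R2 + P_R3 + P_R4 + P_R5 = 0.002904 W

Final answers:
1. V_3 = 3.247 V
2. I_R4 = 0.0001202 A
3. P_R3 = 4.771e-06 W
4. P_total = 0.002904 W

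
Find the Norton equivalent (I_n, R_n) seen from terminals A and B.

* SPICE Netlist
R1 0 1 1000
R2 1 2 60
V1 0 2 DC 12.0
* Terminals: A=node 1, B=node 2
Find the Thévenin equivalent first; then I_n = V_th/R_th and R_n = R_th.
Step 1 — V_th is the open-circuit voltage V_A - V_B (nothing connected across the terminals).
Nodal analysis, taking node 2 as the 0 V reference.
Source V1 fixes V_0 = 12 V.
KCL at each unknown node (sum of currents leaving = 0; resistances in Ω):
  Node 1: (V_1 - 12)/1000 + (V_1 - 0)/60 = 0
Collecting terms: 0.01767 × V_1 = 0.012  =>  V_1 = 0.6792 V
V_th = V_1 - V_2 = 0.6792 - 0 = 0.6792 V
Step 2 — R_th: zero the source — replace V1 by a short circuit (node 2 merges into node 0) — and find the resistance seen between A (node 1) and B (node 0).
Reduce the network between node 1 (A) and node 0 (B) by series/parallel combination:
  Rp1 = R1 ‖ R2 (parallel, both between nodes 0 and 1) = 1/(1/1000 + 1/60) = 56.6 Ω
R_th = 56.6 Ω
I_n = V_th/R_th = 0.6792/56.6 = 0.012 A, and R_n = R_th = 56.6 Ω

Final answer: I_n = 0.012 A, R_n = 56.6 Ω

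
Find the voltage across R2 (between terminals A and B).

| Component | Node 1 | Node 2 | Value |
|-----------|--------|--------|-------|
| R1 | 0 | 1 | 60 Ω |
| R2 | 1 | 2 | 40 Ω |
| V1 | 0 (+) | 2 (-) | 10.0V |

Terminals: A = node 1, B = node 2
R1 and R2 are in series across V1 (node 0 → node 1 → node 2), and the output A–B is taken across R2, so this is a voltage divider.
Series current: I = V1/(R1 + R2) = 10/(60 + 40) = 10/100 = 0.1 A
V_R2 = I × R2 = V1 × R2/(R1 + R2) = 10 × 40/100 = 4 V

Final answer: 4 V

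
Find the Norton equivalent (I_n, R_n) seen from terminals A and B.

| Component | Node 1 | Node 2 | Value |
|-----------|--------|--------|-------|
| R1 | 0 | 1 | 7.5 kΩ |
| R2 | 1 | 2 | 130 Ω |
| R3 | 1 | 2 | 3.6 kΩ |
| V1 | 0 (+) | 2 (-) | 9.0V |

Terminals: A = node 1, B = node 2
Find the Thévenin equivalent first; then I_n = V_th/R_th and R_n = R_th.
Step 1 — V_th is the open-circuit voltage V_A - V_B (nothing connected across the terminals).
Nodal analysis, taking node 2 as the 0 V reference.
Source V1 fixes V_0 = 9 V.
KCL at each unknown node (sum of currents leaving = 0; resistances in Ω):
  Node 1: (V_1 - 9)/7500 + (V_1 - 0)/130 + (V_1 - 0)/3600 = 0
Collecting terms: 0.008103 × V_1 = 0.0012  =>  V_1 = 0.1481 V
V_th = V_1 - V_2 = 0.1481 - 0 = 0.1481 V
Step 2 — R_th: zero the source — replace V1 by a short circuit (node 2 merges into node 0) — and find the resistance seen between A (node 1) and B (node 0).
Reduce the network between node 1 (A) and node 0 (B) by series/parallel combination:
  Rp1 = R1 ‖ R2 ‖ R3 (parallel, all between nodes 0 and 1) = 1/(1/7500 + 1/130 + 1/3600) = 123.4 Ω
R_th = 123.4 Ω
I_n = V_th/R_th = 0.1481/123.4 = 0.0012 A, and R_n = R_th = 123.4 Ω

Final answer: I_n = 0.0012 A, R_n = 123.4 Ω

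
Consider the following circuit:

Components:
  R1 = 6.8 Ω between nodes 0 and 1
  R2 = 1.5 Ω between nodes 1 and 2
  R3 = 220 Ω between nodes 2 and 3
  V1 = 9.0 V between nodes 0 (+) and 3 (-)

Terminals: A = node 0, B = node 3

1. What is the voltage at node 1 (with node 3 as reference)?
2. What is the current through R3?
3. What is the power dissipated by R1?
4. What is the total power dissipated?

Nodal analysis, taking node 3 as the 0 V reference.
Source V1 fixes V_0 = 9 V.
KCL at each unknown node (sum of currents leaving = 0; resistances in Ω):
  Node 1: (V_1 - 9)/6.8 + (V_1 - V_2)/1.5 = 0
  Node 2: (V_2 - V_1)/1.5 + (V_2 - 0)/220 = 0
Collecting terms (coefficients in siemens):
  0.8137·V_1 - 0.6667·V_2 = 1.324
  0.6712·V_2 - 0.6667·V_1 = 0
Determinant D = (0.8137)(0.6712) - (-0.6667)(-0.6667) = 0.1017
V_1 = [(1.324)(0.6712) - (-0.6667)(0)]/D = 8.732 V
V_2 = [(0.8137)(0) - (1.324)(-0.6667)]/D = 8.673 V
Part 1:
  Read off the nodal solution: V_1 = 8.732 V
Part 2:
  I_R3 = (V_2 - V_3)/R3 = (8.673 - 0)/220 = 0.03942 A
  Magnitude: I_R3 = 0.03942 A
Part 3:
  I_R1 = (V_0 - V_1)/R1 = (9 - 8.732)/6.8 = 0.03942 A
  P_R1 = I_R1² × R1 = (0.03942)² × 6.8 = 0.01057 W
Part 4:
  Power in each resistor, P = (ΔV)²/R:
    P_R1 = (9 - 8.732)²/6.8 = 0.01057 W
    P_R2 = (8.732 - 8.673)²/1.5 = 0.002331 W
    P_R3 = (8.673 - 0)²/220 = 0.3419 W
  P_total = P_R1 + P_R2 + P_R3 = 0.3548 W

Final answers:
1. V_1 = 8.732 V
2. I_R3 = 0.03942 A
3. P_R1 = 0.01057 W
4. P_total = 0.3548 W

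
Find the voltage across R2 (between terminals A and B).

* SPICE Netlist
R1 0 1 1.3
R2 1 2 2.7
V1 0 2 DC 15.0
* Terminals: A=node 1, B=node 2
R1 and R2 are in series across V1 (node 0 → node 1 → node 2), and the output A–B is taken across R2, so this is a voltage divider.
Series current: I = V1/(R1 + R2) = 15/(1.3 + 2.7) = 15/4 = 3.75 A
V_R2 = I × R2 = V1 × R2/(R1 + R2) = 15 × 2.7/4 = 10.12 V

Final answer: 10.12 V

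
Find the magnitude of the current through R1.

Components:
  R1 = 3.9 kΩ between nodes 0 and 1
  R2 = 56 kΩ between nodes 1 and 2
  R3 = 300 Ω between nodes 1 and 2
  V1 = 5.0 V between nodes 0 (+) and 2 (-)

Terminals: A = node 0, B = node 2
Nodal analysis, taking node 2 as the 0 V reference.
Source V1 fixes V_0 = 5 V.
KCL at each unknown node (sum of currents leaving = 0; resistances in Ω):
  Node 1: (V_1 - 5)/3900 + (V_1 - 0)/56000 + (V_1 - 0)/300 = 0
Collecting terms: 0.003608 × V_1 = 0.001282  =>  V_1 = 0.3554 V
I_R1 = (V_0 - V_1)/R1 = (5 - 0.3554)/3900 = 0.001191 A
|I_R1| = 0.001191 A

Final answer: |I_R1| = 0.001191 A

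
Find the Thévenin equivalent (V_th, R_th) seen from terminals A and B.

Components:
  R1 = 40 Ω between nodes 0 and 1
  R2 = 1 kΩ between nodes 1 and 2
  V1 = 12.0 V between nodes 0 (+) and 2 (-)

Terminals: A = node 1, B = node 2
Step 1 — V_th is the open-circuit voltage V_A - V_B (nothing connected across the terminals).
Nodal analysis, taking node 2 as the 0 V reference.
Source V1 fixes V_0 = 12 V.
KCL at each unknown node (sum of currents leaving = 0; resistances in Ω):
  Node 1: (V_1 - 12)/40 + (V_1 - 0)/1000 = 0
Collecting terms: 0.026 × V_1 = 0.3  =>  V_1 = 11.54 V
V_th = V_1 - V_2 = 11.54 - 0 = 11.54 V
Step 2 — R_th: zero the source — replace V1 by a short circuit (node 2 merges into node 0) — and find the resistance seen between A (node 1) and B (node 0).
Reduce the network between node 1 (A) and node 0 (B) by series/parallel combination:
  Rp1 = R1 ‖ R2 (parallel, both between nodes 0 and 1) = 1/(1/40 + 1/1000) = 38.46 Ω
R_th = 38.46 Ω

Final answer: V_th = 11.54 V, R_th = 38.46 Ω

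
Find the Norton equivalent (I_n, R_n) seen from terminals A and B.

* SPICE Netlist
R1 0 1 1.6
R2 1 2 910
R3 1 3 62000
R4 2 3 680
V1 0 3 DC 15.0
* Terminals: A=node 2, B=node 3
Find the Thévenin equivalent first; then I_n = V_th/R_th and R_n = R_th.
Step 1 — V_th is the open-circuit voltage V_A - V_B (nothing connected across the terminals).
Nodal analysis, taking node 3 as the 0 V reference.
Source V1 fixes V_0 = 15 V.
KCL at each unknown node (sum of currents leaving = 0; resistances in Ω):
  Node 1: (V_1 - 15)/1.6 + (V_1 - V_2)/910 + (V_1 - 0)/62000 = 0
  Node 2: (V_2 - V_1)/910 + (V_2 - 0)/680 = 0
Collecting terms (coefficients in siemens):
  0.6261·V_1 - 0.001099·V_2 = 9.375
  0.002569·V_2 - 0.001099·V_1 = 0
Determinant D = (0.6261)(0.002569) - (-0.001099)(-0.001099) = 0.001608
V_1 = [(9.375)(0.002569) - (-0.001099)(0)]/D = 14.98 V
V_2 = [(0.6261)(0) - (9.375)(-0.001099)]/D = 6.408 V
V_th = V_2 - V_3 = 6.408 - 0 = 6.408 V
Step 2 — R_th: zero the source — replace V1 by a short circuit (node 3 merges into node 0) — and find the resistance seen between A (node 2) and B (node 0).
Reduce the network between node 2 (A) and node 0 (B) by series/parallel combination:
  Rp1 = R1 ‖ R3 (parallel, both between nodes 0 and 1) = 1/(1/1.6 + 1/62000) = 1.6 Ω
  Rs1 = R2 + Rp1 (series, joined only at node 1) = 910 + 1.6 = 911.6 Ω
  Rp2 = R4 ‖ Rs1 (parallel, both between nodes 0 and 2) = 1/(1/680 + 1/911.6) = 389.5 Ω
R_th = 389.5 Ω
I_n = V_th/R_th = 6.408/389.5 = 0.01645 A, and R_n = R_th = 389.5 Ω

Final answer: I_n = 0.01645 A, R_n = 389.5 Ω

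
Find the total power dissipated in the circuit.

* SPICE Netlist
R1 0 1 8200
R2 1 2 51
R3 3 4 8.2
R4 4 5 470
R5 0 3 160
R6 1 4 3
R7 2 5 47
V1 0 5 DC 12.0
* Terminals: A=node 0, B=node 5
Nodal analysis, taking node 5 as the 0 V reference.
Source V1 fixes V_0 = 12 V.
KCL at each unknown node (sum of currents leaving = 0; resistances in Ω):
  Node 1: (V_1 - 12)/8200 + (V_1 - V_2)/51 + (V_1 - V_4)/3 = 0
  Node 2: (V_2 - V_1)/51 + (V_2 - 0)/47 = 0
  Node 3: (V_3 - V_4)/8.2 + (V_3 - 12)/160 = 0
  Node 4: (V_4 - V_3)/8.2 + (V_4 - 0)/470 + (V_4 - V_1)/3 = 0
Collecting terms (coefficients in siemens):
  0.3531·V_1 - 0.01961·V_2 - 0.3333·V_4 = 0.001463
  0.04088·V_2 - 0.01961·V_1 = 0
  0.1282·V_3 - 0.122·V_4 = 0.075
  0.4574·V_4 - 0.3333·V_1 - 0.122·V_3 = 0
Solving these 4 simultaneous equations (Gaussian elimination) gives:
  V_1 = 3.906 V, V_2 = 1.873 V, V_3 = 4.411 V, V_4 = 4.023 V
Power in each resistor, P = (ΔV)²/R:
  P_R1 = (12 - 3.906)²/8200 = 0.007989 W
  P_R2 = (3.906 - 1.873)²/51 = 0.08102 W
  P_R3 = (4.411 - 4.023)²/8.2 = 0.01845 W
  P_R4 = (4.023 - 0)²/470 = 0.03443 W
  P_R5 = (12 - 4.411)²/160 = 0.3599 W
  P_R6 = (3.906 - 4.023)²/3 = 0.004533 W
  P_R7 = (1.873 - 0)²/47 = 0.07466 W
P_total = P_R1 + P_R2 + P_R3 + P_R4 + P_R5 + P_R6 + P_R7 = 0.581 W

Final answer: 0.581 W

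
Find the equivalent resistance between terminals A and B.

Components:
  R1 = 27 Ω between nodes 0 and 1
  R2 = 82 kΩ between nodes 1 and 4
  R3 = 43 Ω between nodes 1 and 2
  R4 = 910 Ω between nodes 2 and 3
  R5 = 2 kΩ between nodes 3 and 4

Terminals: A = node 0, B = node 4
Reduce the network between node 0 (A) and node 4 (B) by series/parallel combination:
  Rs1 = R3 + R4 (series, joined only at node 2) = 43 + 910 = 953 Ω
  Rs2 = R5 + Rs1 (series, joined only at node 3) = 2000 + 953 = 2953 Ω
  Rp1 = R2 ‖ Rs2 (parallel, both between nodes 1 and 4) = 1/(1/82000 + 1/2953) = 2850 Ω
  Rs3 = R1 + Rp1 (series, joined only at node 1) = 27 + 2850 = 2877 Ω
R_eq = 2.877 kΩ

Final answer: 2.877 kΩ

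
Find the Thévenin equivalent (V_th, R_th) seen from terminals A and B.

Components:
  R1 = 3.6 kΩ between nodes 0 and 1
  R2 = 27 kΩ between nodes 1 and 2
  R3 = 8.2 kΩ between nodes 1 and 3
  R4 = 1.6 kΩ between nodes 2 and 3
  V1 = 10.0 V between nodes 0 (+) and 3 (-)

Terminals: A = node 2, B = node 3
Step 1 — V_th is the open-circuit voltage V_A - V_B (nothing connected across the terminals).
Nodal analysis, taking node 3 as the 0 V reference.
Source V1 fixes V_0 = 10 V.
KCL at each unknown node (sum of currents leaving = 0; resistances in Ω):
  Node 1: (V_1 - 10)/3600 + (V_1 - V_2)/27000 + (V_1 - 0)/8200 = 0
  Node 2: (V_2 - V_1)/27000 + (V_2 - 0)/1600 = 0
Collecting terms (coefficients in siemens):
  0.0004368·V_1 - 0.00003704·V_2 = 0.002778
  0.000662·V_2 - 0.00003704·V_1 = 0
Determinant D = (0.0004368)(0.000662) - (-0.00003704)(-0.00003704) = 0.0000002878
V_1 = [(0.002778)(0.000662) - (-0.00003704)(0)]/D = 6.39 V
V_2 = [(0.0004368)(0) - (0.002778)(-0.00003704)]/D = 0.3575 V
V_th = V_2 - V_3 = 0.3575 - 0 = 0.3575 V
Step 2 — R_th: zero the source — replace V1 by a short circuit (node 3 merges into node 0) — and find the resistance seen between A (node 2) and B (node 0).
Reduce the network between node 2 (A) and node 0 (B) by series/parallel combination:
  Rp1 = R1 ‖ R3 (parallel, both between nodes 0 and 1) = 1/(1/3600 + 1/8200) = 2502 Ω
  Rs1 = R2 + Rp1 (series, joined only at node 1) = 27000 + 2502 = 29500 Ω
  Rp2 = R4 ‖ Rs1 (parallel, both between nodes 0 and 2) = 1/(1/1600 + 1/29500) = 1518 Ω
R_th = 1.518 kΩ

Final answer: V_th = 0.3575 V, R_th = 1.518 kΩ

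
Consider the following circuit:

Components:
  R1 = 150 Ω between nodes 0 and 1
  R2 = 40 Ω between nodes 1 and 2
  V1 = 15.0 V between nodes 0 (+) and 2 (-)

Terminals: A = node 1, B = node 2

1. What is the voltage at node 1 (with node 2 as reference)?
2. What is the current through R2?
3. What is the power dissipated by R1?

Nodal analysis, taking node 2 as the 0 V reference.
Source V1 fixes V_0 = 15 V.
KCL at each unknown node (sum of currents leaving = 0; resistances in Ω):
  Node 1: (V_1 - 15)/150 + (V_1 - 0)/40 = 0
Collecting terms: 0.03167 × V_1 = 0.1  =>  V_1 = 3.158 V
Part 1:
  Read off the nodal solution: V_1 = 3.158 V
Part 2:
  I_R2 = (V_1 - V_2)/R2 = (3.158 - 0)/40 = 0.07895 A
  Magnitude: I_R2 = 0.07895 A
Part 3:
  I_R1 = (V_0 - V_1)/R1 = (15 - 3.158)/150 = 0.07895 A
  P_R1 = I_R1² × R1 = (0.07895)² × 150 = 0.9349 W

Final answers:
1. V_1 = 3.158 V
2. I_R2 = 0.07895 A
3. P_R1 = 0.9349 W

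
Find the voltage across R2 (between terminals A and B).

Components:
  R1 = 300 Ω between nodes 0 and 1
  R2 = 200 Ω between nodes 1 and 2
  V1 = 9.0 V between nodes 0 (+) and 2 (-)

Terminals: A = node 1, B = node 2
R1 and R2 are in series across V1 (node 0 → node 1 → node 2), and the output A–B is taken across R2, so this is a voltage divider.
Series current: I = V1/(R1 + R2) = 9/(300 + 200) = 9/500 = 0.018 A
V_R2 = I × R2 = V1 × R2/(R1 + R2) = 9 × 200/500 = 3.6 V

Final answer: 3.6 V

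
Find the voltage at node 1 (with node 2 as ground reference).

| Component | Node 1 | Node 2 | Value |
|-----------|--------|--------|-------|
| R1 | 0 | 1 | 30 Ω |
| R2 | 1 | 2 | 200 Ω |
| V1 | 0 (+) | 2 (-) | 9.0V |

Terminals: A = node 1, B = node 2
Nodal analysis, taking node 2 as the 0 V reference.
Source V1 fixes V_0 = 9 V.
KCL at each unknown node (sum of currents leaving = 0; resistances in Ω):
  Node 1: (V_1 - 9)/30 + (V_1 - 0)/200 = 0
Collecting terms: 0.03833 × V_1 = 0.3  =>  V_1 = 7.826 V
The requested potential is V_1 = 7.826 V.

Final answer: V_1 = 7.826 V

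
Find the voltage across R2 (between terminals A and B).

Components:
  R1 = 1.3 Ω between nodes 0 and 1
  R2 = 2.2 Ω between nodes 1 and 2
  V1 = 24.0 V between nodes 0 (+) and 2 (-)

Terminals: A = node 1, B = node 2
R1 and R2 are in series across V1 (node 0 → node 1 → node 2), and the output A–B is taken across R2, so this is a voltage divider.
Series current: I = V1/(R1 + R2) = 24/(1.3 + 2.2) = 24/3.5 = 6.857 A
V_R2 = I × R2 = V1 × R2/(R1 + R2) = 24 × 2.2/3.5 = 15.09 V

Final answer: 15.09 V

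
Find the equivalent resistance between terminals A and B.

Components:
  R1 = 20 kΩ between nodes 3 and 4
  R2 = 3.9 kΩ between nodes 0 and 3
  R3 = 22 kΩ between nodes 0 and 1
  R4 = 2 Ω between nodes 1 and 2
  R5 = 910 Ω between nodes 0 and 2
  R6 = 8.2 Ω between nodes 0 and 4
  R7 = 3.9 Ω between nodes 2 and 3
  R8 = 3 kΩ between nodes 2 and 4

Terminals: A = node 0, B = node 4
The network is not a plain series/parallel combination. Inject a 1 A test current into terminal A (node 0) and return it from terminal B (node 4); then R_eq = V_A / (1 A).
Nodal analysis, taking node 4 as the 0 V reference.
Current source I_test pushes 1 A into node 0 and draws it out of node 4.
KCL at each unknown node (sum of currents leaving = 0; resistances in Ω):
  Node 0: (V_0 - V_3)/3900 + (V_0 - V_1)/22000 + (V_0 - V_2)/910 + (V_0 - 0)/8.2 - 1 = 0
  Node 1: (V_1 - V_0)/22000 + (V_1 - V_2)/2 = 0
  Node 2: (V_2 - V_0)/910 + (V_2 - V_1)/2 + (V_2 - V_3)/3.9 + (V_2 - 0)/3000 = 0
  Node 3: (V_3 - V_0)/3900 + (V_3 - V_2)/3.9 + (V_3 - 0)/20000 = 0
Collecting terms (coefficients in siemens):
  0.1234·V_0 - 0.00004545·V_1 - 0.001099·V_2 - 0.0002564·V_3 = 1
  0.5·V_1 - 0.00004545·V_0 - 0.5·V_2 = 0
  0.7578·V_2 - 0.001099·V_0 - 0.5·V_1 - 0.2564·V_3 = 0
  0.2567·V_3 - 0.0002564·V_0 - 0.2564·V_2 = 0
Solving these 4 simultaneous equations (Gaussian elimination) gives:
  V_0 = 8.18 V, V_1 = 6.422 V, V_2 = 6.422 V, V_3 = 6.423 V
R_eq = V_0 / 1 A = 8.18 Ω

Final answer: 8.18 Ω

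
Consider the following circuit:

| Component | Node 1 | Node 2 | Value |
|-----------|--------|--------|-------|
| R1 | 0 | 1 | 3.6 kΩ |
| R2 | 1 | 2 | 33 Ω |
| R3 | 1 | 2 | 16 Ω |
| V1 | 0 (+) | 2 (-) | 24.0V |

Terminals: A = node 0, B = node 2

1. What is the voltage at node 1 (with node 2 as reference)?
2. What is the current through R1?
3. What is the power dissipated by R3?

Nodal analysis, taking node 2 as the 0 V reference.
Source V1 fixes V_0 = 24 V.
KCL at each unknown node (sum of currents leaving = 0; resistances in Ω):
  Node 1: (V_1 - 24)/3600 + (V_1 - 0)/33 + (V_1 - 0)/16 = 0
Collecting terms: 0.09308 × V_1 = 0.006667  =>  V_1 = 0.07162 V
Part 1:
  Read off the nodal solution: V_1 = 0.07162 V
Part 2:
  I_R1 = (V_0 - V_1)/R1 = (24 - 0.07162)/3600 = 0.006647 A
  Magnitude: I_R1 = 0.006647 A
Part 3:
  I_R3 = (V_1 - V_2)/R3 = (0.07162 - 0)/16 = 0.004476 A
  P_R3 = I_R3² × R3 = (0.004476)² × 16 = 0.0003206 W

Final answers:
1. V_1 = 0.07162 V
2. I_R1 = 0.006647 A
3. P_R3 = 0.0003206 W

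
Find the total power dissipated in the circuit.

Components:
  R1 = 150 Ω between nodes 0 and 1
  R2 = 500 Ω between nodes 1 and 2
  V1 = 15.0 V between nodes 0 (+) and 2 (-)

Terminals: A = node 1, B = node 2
Nodal analysis, taking node 2 as the 0 V reference.
Source V1 fixes V_0 = 15 V.
KCL at each unknown node (sum of currents leaving = 0; resistances in Ω):
  Node 1: (V_1 - 15)/150 + (V_1 - 0)/500 = 0
Collecting terms: 0.008667 × V_1 = 0.1  =>  V_1 = 11.54 V
Power in each resistor, P = (ΔV)²/R:
  P_R1 = (15 - 11.54)²/150 = 0.07988 W
  P_R2 = (11.54 - 0)²/500 = 0.2663 W
P_total = P_R1 + P_R2 = 0.3462 W

Final answer: 0.3462 W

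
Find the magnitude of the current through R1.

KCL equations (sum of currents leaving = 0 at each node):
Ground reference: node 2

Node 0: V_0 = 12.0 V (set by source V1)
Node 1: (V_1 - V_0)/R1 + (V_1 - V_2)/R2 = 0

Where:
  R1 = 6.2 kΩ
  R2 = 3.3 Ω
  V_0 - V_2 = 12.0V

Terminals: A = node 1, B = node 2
Nodal analysis, taking node 2 as the 0 V reference.
Source V1 fixes V_0 = 12 V.
KCL at each unknown node (sum of currents leaving = 0; resistances in Ω):
  Node 1: (V_1 - 12)/6200 + (V_1 - 0)/3.3 = 0
Collecting terms: 0.3032 × V_1 = 0.001935  =>  V_1 = 0.006384 V
I_R1 = (V_0 - V_1)/R1 = (12 - 0.006384)/6200 = 0.001934 A
|I_R1| = 0.001934 A

Final answer: |I_R1| = 0.001934 A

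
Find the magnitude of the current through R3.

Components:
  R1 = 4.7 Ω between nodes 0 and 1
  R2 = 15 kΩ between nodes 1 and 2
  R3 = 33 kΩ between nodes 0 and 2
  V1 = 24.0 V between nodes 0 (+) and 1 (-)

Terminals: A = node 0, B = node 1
Nodal analysis, taking node 1 as the 0 V reference.
Source V1 fixes V_0 = 24 V.
KCL at each unknown node (sum of currents leaving = 0; resistances in Ω):
  Node 2: (V_2 - 0)/15000 + (V_2 - 24)/33000 = 0
Collecting terms: 0.00009697 × V_2 = 0.0007273  =>  V_2 = 7.5 V
I_R3 = (V_0 - V_2)/R3 = (24 - 7.5)/33000 = 0.0005 A
|I_R3| = 0.0005 A

Final answer: |I_R3| = 0.0005 A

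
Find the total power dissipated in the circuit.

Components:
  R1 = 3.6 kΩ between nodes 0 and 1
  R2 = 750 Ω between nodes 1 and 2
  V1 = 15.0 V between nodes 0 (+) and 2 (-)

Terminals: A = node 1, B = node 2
Nodal analysis, taking node 2 as the 0 V reference.
Source V1 fixes V_0 = 15 V.
KCL at each unknown node (sum of currents leaving = 0; resistances in Ω):
  Node 1: (V_1 - 15)/3600 + (V_1 - 0)/750 = 0
Collecting terms: 0.001611 × V_1 = 0.004167  =>  V_1 = 2.586 V
Power in each resistor, P = (ΔV)²/R:
  P_R1 = (15 - 2.586)²/3600 = 0.04281 W
  P_R2 = (2.586 - 0)²/750 = 0.008918 W
P_total = P_R1 + P_R2 = 0.05172 W

Final answer: 0.05172 W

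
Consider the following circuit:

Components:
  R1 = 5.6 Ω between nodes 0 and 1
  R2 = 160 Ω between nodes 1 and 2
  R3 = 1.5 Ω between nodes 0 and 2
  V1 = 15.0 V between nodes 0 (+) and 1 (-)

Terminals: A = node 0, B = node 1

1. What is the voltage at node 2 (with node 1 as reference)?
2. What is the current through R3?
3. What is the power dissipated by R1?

Nodal analysis, taking node 1 as the 0 V reference.
Source V1 fixes V_0 = 15 V.
KCL at each unknown node (sum of currents leaving = 0; resistances in Ω):
  Node 2: (V_2 - 0)/160 + (V_2 - 15)/1.5 = 0
Collecting terms: 0.6729 × V_2 = 10  =>  V_2 = 14.86 V
Part 1:
  Read off the nodal solution: V_2 = 14.86 V
Part 2:
  I_R3 = (V_0 - V_2)/R3 = (15 - 14.86)/1.5 = 0.09288 A
  Magnitude: I_R3 = 0.09288 A
Part 3:
  I_R1 = (V_0 - V_1)/R1 = (15 - 0)/5.6 = 2.679 A
  P_R1 = I_R1² × R1 = (2.679)² × 5.6 = 40.18 W

Final answers:
1. V_2 = 14.86 V
2. I_R3 = 0.09288 A
3. P_R1 = 40.18 W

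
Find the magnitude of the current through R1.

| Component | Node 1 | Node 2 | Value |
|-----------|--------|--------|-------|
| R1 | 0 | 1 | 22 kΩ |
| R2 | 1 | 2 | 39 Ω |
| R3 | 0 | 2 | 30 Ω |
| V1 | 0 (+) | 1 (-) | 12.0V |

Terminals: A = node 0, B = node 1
Nodal analysis, taking node 1 as the 0 V reference.
Source V1 fixes V_0 = 12 V.
KCL at each unknown node (sum of currents leaving = 0; resistances in Ω):
  Node 2: (V_2 - 0)/39 + (V_2 - 12)/30 = 0
Collecting terms: 0.05897 × V_2 = 0.4  =>  V_2 = 6.783 V
I_R1 = (V_0 - V_1)/R1 = (12 - 0)/22000 = 0.0005455 A
|I_R1| = 0.0005455 A

Final answer: |I_R1| = 0.0005455 A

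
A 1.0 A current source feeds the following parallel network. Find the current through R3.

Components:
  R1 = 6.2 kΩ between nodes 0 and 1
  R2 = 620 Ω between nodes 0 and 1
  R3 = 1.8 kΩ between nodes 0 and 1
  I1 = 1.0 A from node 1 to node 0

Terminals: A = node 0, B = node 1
All resistors sit directly between nodes 0 and 1, so they are in parallel and share one voltage V; the full source current 1 A splits among them.
1/R_par = 1/6200 + 1/620 + 1/1800 = 0.00233 S  =>  R_par = 429.2 Ω
V = I × R_par = 1 × 429.2 = 429.2 V
I_R3 = V/R3 = 429.2/1800 = 0.2385 A

Final answer: 0.2385 A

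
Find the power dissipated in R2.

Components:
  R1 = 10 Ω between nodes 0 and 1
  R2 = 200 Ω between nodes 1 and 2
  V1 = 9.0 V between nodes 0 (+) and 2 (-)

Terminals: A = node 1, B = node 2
Nodal analysis, taking node 2 as the 0 V reference.
Source V1 fixes V_0 = 9 V.
KCL at each unknown node (sum of currents leaving = 0; resistances in Ω):
  Node 1: (V_1 - 9)/10 + (V_1 - 0)/200 = 0
Collecting terms: 0.105 × V_1 = 0.9  =>  V_1 = 8.571 V
I_R2 = (V_1 - V_2)/R2 = (8.571 - 0)/200 = 0.04286 A
P_R2 = I_R2² × R2 = (0.04286)² × 200 = 0.3673 W

Final answer: 0.3673 W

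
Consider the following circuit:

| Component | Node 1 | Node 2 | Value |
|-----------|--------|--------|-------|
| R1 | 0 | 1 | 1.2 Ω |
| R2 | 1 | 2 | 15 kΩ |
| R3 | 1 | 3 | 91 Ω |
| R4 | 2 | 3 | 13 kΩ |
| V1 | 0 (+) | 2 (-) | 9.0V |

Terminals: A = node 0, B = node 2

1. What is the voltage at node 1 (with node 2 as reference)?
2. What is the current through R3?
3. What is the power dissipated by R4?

Nodal analysis, taking node 2 as the 0 V reference.
Source V1 fixes V_0 = 9 V.
KCL at each unknown node (sum of currents leaving = 0; resistances in Ω):
  Node 1: (V_1 - 9)/1.2 + (V_1 - 0)/15000 + (V_1 - V_3)/91 = 0
  Node 3: (V_3 - V_1)/91 + (V_3 - 0)/13000 = 0
Collecting terms (coefficients in siemens):
  0.8444·V_1 - 0.01099·V_3 = 7.5
  0.01107·V_3 - 0.01099·V_1 = 0
Determinant D = (0.8444)(0.01107) - (-0.01099)(-0.01099) = 0.009223
V_1 = [(7.5)(0.01107) - (-0.01099)(0)]/D = 8.998 V
V_3 = [(0.8444)(0) - (7.5)(-0.01099)]/D = 8.936 V
Part 1:
  Read off the nodal solution: V_1 = 8.998 V
Part 2:
  I_R3 = (V_1 - V_3)/R3 = (8.998 - 8.936)/91 = 0.0006874 A
  Magnitude: I_R3 = 0.0006874 A
Part 3:
  I_R4 = (V_2 - V_3)/R4 = (0 - 8.936)/13000 = -0.0006874 A
  P_R4 = I_R4² × R4 = (-0.0006874)² × 13000 = 0.006142 W

Final answers:
1. V_1 = 8.998 V
2. I_R3 = 0.0006874 A
3. P_R4 = 0.006142 W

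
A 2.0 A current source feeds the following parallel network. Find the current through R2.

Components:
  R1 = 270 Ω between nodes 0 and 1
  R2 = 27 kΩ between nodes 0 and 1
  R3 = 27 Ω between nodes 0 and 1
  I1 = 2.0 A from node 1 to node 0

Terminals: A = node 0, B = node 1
All resistors sit directly between nodes 0 and 1, so they are in parallel and share one voltage V; the full source current 2 A splits among them.
1/R_par = 1/270 + 1/27000 + 1/27 = 0.04078 S  =>  R_par = 24.52 Ω
V = I × R_par = 2 × 24.52 = 49.05 V
I_R2 = V/R2 = 49.05/27000 = 0.001817 A

Final answer: 0.001817 A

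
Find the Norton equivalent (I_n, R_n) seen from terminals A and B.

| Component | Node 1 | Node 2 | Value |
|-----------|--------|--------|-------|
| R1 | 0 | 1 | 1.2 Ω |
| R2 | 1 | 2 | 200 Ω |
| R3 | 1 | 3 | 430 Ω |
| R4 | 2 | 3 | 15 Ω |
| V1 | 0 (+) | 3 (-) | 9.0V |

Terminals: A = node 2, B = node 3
Find the Thévenin equivalent first; then I_n = V_th/R_th and R_n = R_th.
Step 1 — V_th is the open-circuit voltage V_A - V_B (nothing connected across the terminals).
Nodal analysis, taking node 3 as the 0 V reference.
Source V1 fixes V_0 = 9 V.
KCL at each unknown node (sum of currents leaving = 0; resistances in Ω):
  Node 1: (V_1 - 9)/1.2 + (V_1 - V_2)/200 + (V_1 - 0)/430 = 0
  Node 2: (V_2 - V_1)/200 + (V_2 - 0)/15 = 0
Collecting terms (coefficients in siemens):
  0.8407·V_1 - 0.005·V_2 = 7.5
  0.07167·V_2 - 0.005·V_1 = 0
Determinant D = (0.8407)(0.07167) - (-0.005)(-0.005) = 0.06022
V_1 = [(7.5)(0.07167) - (-0.005)(0)]/D = 8.925 V
V_2 = [(0.8407)(0) - (7.5)(-0.005)]/D = 0.6227 V
V_th = V_2 - V_3 = 0.6227 - 0 = 0.6227 V
Step 2 — R_th: zero the source — replace V1 by a short circuit (node 3 merges into node 0) — and find the resistance seen between A (node 2) and B (node 0).
Reduce the network between node 2 (A) and node 0 (B) by series/parallel combination:
  Rp1 = R1 ‖ R3 (parallel, both between nodes 0 and 1) = 1/(1/1.2 + 1/430) = 1.197 Ω
  Rs1 = R2 + Rp1 (series, joined only at node 1) = 200 + 1.197 = 201.2 Ω
  Rp2 = R4 ‖ Rs1 (parallel, both between nodes 0 and 2) = 1/(1/15 + 1/201.2) = 13.96 Ω
R_th = 13.96 Ω
I_n = V_th/R_th = 0.6227/13.96 = 0.04461 A, and R_n = R_th = 13.96 Ω

Final answer: I_n = 0.04461 A, R_n = 13.96 Ω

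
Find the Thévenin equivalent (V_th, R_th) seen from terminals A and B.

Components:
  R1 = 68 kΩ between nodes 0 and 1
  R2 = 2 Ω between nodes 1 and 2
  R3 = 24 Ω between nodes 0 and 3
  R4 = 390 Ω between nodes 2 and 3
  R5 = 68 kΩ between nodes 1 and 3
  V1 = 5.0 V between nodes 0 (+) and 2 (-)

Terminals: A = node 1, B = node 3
Step 1 — V_th is the open-circuit voltage V_A - V_B (nothing connected across the terminals).
Nodal analysis, taking node 2 as the 0 V reference.
Source V1 fixes V_0 = 5 V.
KCL at each unknown node (sum of currents leaving = 0; resistances in Ω):
  Node 1: (V_1 - 5)/68000 + (V_1 - 0)/2 + (V_1 - V_3)/68000 = 0
  Node 3: (V_3 - 5)/24 + (V_3 - 0)/390 + (V_3 - V_1)/68000 = 0
Collecting terms (coefficients in siemens):
  0.5·V_1 - 0.00001471·V_3 = 0.00007353
  0.04425·V_3 - 0.00001471·V_1 = 0.2083
Determinant D = (0.5)(0.04425) - (-0.00001471)(-0.00001471) = 0.02212
V_1 = [(0.00007353)(0.04425) - (-0.00001471)(0.2083)]/D = 0.0002855 V
V_3 = [(0.5)(0.2083) - (0.00007353)(-0.00001471)]/D = 4.709 V
V_th = V_1 - V_3 = 0.0002855 - 4.709 = -4.708 V
Step 2 — R_th: zero the source — replace V1 by a short circuit (node 2 merges into node 0) — and find the resistance seen between A (node 1) and B (node 3).
Reduce the network between node 1 (A) and node 3 (B) by series/parallel combination:
  Rp1 = R1 ‖ R2 (parallel, both between nodes 0 and 1) = 1/(1/68000 + 1/2) = 2 Ω
  Rp2 = R3 ‖ R4 (parallel, both between nodes 0 and 3) = 1/(1/24 + 1/390) = 22.61 Ω
  Rs1 = Rp1 + Rp2 (series, joined only at node 0) = 2 + 22.61 = 24.61 Ω
  Rp3 = R5 ‖ Rs1 (parallel, both between nodes 1 and 3) = 1/(1/68000 + 1/24.61) = 24.6 Ω
R_th = 24.6 Ω

Final answer: V_th = -4.708 V, R_th = 24.6 Ω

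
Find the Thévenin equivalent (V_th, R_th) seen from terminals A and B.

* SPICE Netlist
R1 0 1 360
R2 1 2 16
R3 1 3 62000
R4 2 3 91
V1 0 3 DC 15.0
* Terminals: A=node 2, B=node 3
Step 1 — V_th is the open-circuit voltage V_A - V_B (nothing connected across the terminals).
Nodal analysis, taking node 3 as the 0 V reference.
Source V1 fixes V_0 = 15 V.
KCL at each unknown node (sum of currents leaving = 0; resistances in Ω):
  Node 1: (V_1 - 15)/360 + (V_1 - V_2)/16 + (V_1 - 0)/62000 = 0
  Node 2: (V_2 - V_1)/16 + (V_2 - 0)/91 = 0
Collecting terms (coefficients in siemens):
  0.06529·V_1 - 0.0625·V_2 = 0.04167
  0.07349·V_2 - 0.0625·V_1 = 0
Determinant D = (0.06529)(0.07349) - (-0.0625)(-0.0625) = 0.0008921
V_1 = [(0.04167)(0.07349) - (-0.0625)(0)]/D = 3.432 V
V_2 = [(0.06529)(0) - (0.04167)(-0.0625)]/D = 2.919 V
V_th = V_2 - V_3 = 2.919 - 0 = 2.919 V
Step 2 — R_th: zero the source — replace V1 by a short circuit (node 3 merges into node 0) — and find the resistance seen between A (node 2) and B (node 0).
Reduce the network between node 2 (A) and node 0 (B) by series/parallel combination:
  Rp1 = R1 ‖ R3 (parallel, both between nodes 0 and 1) = 1/(1/360 + 1/62000) = 357.9 Ω
  Rs1 = R2 + Rp1 (series, joined only at node 1) = 16 + 357.9 = 373.9 Ω
  Rp2 = R4 ‖ Rs1 (parallel, both between nodes 0 and 2) = 1/(1/91 + 1/373.9) = 73.19 Ω
R_th = 73.19 Ω

Final answer: V_th = 2.919 V, R_th = 73.19 Ω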